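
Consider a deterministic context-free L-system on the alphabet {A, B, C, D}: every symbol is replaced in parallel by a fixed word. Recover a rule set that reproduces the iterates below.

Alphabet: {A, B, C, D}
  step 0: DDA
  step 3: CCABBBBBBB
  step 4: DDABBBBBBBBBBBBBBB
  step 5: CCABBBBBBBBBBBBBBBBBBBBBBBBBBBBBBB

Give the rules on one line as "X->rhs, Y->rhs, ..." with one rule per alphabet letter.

A->AB, B->BB, C->D, D->C

  step 4 ⇒ step 5: DDABBBBBBBBBBBBBBB ⇒ C·C·AB·BB·BB·BB·BB·BB·BB·BB·BB·BB·BB·BB·BB·BB·BB·BB
    A ↦ AB
    B ↦ BB
    D ↦ C
  step 3 ⇒ step 4: CCABBBBBBB ⇒ D·D·AB·BB·BB·BB·BB·BB·BB·BB
    C ↦ D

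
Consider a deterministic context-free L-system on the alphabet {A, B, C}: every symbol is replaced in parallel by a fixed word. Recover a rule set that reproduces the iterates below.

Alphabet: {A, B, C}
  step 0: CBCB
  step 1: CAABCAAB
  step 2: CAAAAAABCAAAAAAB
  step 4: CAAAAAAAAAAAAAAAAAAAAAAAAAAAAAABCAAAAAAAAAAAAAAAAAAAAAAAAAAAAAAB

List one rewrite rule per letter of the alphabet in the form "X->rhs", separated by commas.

A->AA, B->AB, C->CA

  step 1 ⇒ step 2: CAABCAAB ⇒ CA·AA·AA·AB·CA·AA·AA·AB
    A ↦ AA
    B ↦ AB
    C ↦ CA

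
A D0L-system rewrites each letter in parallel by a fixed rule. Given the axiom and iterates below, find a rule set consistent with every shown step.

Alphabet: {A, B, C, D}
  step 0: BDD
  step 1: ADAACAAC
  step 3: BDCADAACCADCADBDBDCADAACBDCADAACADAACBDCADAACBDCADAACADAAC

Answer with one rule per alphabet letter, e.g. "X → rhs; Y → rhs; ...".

A->CAD, B->AD, C->BD, D->AAC

  step 0 ⇒ step 1: BDD ⇒ AD·AAC·AAC
    B ↦ AD
    D ↦ AAC
    A ↦ CAD  (constrained at step 1)
    C ↦ BD  (constrained at step 1)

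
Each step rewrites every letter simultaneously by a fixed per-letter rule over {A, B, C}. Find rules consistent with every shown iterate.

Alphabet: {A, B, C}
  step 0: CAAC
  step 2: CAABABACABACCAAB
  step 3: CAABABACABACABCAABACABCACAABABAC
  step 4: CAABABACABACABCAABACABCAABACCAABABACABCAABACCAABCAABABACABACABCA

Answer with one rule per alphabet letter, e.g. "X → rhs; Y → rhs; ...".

A->AB, B->AC, C->CA

  step 3 ⇒ step 4: CAABABACABACABCAABACABCACAABABAC ⇒ CA·AB·AB·AC·AB·AC·AB·CA·AB·AC·AB·CA·AB·AC·CA·AB·AB·AC·AB·CA·AB·AC·CA·AB·CA·AB·AB·AC·AB·AC·AB·CA
    A ↦ AB
    B ↦ AC
    C ↦ CA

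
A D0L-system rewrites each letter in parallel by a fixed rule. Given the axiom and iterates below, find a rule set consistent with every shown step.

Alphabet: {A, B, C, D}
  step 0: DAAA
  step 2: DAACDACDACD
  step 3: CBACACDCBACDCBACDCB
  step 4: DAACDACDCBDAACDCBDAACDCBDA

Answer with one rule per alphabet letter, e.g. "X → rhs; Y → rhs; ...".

  step 3 ⇒ step 4: CBACACDCBACDCBACDCB ⇒ D·A·AC·D·AC·D·CB·D·A·AC·D·CB·D·A·AC·D·CB·D·A
    A ↦ AC
    B ↦ A
    C ↦ D
    D ↦ CB

A->AC, B->A, C->D, D->CB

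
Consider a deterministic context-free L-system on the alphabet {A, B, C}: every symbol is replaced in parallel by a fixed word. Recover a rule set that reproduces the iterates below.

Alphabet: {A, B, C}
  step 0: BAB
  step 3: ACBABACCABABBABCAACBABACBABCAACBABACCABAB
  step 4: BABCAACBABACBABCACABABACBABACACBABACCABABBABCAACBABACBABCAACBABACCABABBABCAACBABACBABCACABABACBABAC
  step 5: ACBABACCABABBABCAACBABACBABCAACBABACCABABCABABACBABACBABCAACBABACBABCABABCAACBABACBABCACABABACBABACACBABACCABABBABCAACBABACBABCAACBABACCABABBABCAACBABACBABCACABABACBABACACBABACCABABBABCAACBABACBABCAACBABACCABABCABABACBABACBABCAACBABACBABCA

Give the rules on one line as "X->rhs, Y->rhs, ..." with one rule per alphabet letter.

  step 4 ⇒ step 5: BABCAACBABACBABCACABABACBABACACBABACCABABBABCAACBABACBABCAACBABACCABABBABCAACBABACBABCACABABACBABAC ⇒ AC·BAB·AC·CA·BAB·BAB·CA·AC·BAB·AC·BAB·CA·AC·BAB·AC·CA·BAB·CA·BAB·AC·BAB·AC·BAB·CA·AC·BAB·AC·BAB·CA·BAB·CA·AC·BAB·AC·BAB·CA·CA·BAB·AC·BAB·AC·AC·BAB·AC·CA·BAB·BAB·CA·AC·BAB·AC·BAB·CA·AC·BAB·AC·CA·BAB·BAB·CA·AC·BAB·AC·BAB·CA·CA·BAB·AC·BAB·AC·AC·BAB·AC·CA·BAB·BAB·CA·AC·BAB·AC·BAB·CA·AC·BAB·AC·CA·BAB·CA·BAB·AC·BAB·AC·BAB·CA·AC·BAB·AC·BAB·CA
    A ↦ BAB
    B ↦ AC
    C ↦ CA

A->BAB, B->AC, C->CA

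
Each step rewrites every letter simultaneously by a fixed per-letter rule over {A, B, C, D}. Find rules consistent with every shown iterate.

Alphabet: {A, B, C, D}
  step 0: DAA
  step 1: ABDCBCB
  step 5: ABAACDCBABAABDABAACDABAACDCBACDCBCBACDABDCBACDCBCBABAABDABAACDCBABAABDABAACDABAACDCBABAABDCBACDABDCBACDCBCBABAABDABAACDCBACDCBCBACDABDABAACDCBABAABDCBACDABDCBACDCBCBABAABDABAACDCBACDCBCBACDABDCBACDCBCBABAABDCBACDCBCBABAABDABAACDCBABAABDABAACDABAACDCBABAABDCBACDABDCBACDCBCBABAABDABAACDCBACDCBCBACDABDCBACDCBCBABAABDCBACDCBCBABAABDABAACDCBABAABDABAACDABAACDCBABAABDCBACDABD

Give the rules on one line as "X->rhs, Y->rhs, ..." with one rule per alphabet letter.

  step 0 ⇒ step 1: DAA ⇒ ABD·CB·CB
    A ↦ CB
    D ↦ ABD
    B ↦ ACD  (constrained at step 1)
    C ↦ ABA  (constrained at step 1)

A->CB, B->ACD, C->ABA, D->ABD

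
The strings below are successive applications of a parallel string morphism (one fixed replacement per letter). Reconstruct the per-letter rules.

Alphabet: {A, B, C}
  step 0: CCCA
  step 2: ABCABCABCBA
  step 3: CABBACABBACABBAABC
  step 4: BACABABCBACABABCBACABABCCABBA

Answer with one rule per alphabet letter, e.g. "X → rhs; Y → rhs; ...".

A->C, B->AB, C->BA

  step 3 ⇒ step 4: CABBACABBACABBAABC ⇒ BA·C·AB·AB·C·BA·C·AB·AB·C·BA·C·AB·AB·C·C·AB·BA
    A ↦ C
    B ↦ AB
    C ↦ BA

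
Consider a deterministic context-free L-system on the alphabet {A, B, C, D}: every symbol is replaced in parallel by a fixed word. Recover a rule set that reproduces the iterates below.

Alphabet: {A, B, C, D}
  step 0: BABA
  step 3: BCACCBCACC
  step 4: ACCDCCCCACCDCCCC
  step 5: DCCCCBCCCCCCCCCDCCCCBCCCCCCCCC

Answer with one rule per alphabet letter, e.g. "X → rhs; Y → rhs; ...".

A->D, B->A, C->CC, D->BC

  step 4 ⇒ step 5: ACCDCCCCACCDCCCC ⇒ D·CC·CC·BC·CC·CC·CC·CC·D·CC·CC·BC·CC·CC·CC·CC
    A ↦ D
    C ↦ CC
    D ↦ BC
  step 3 ⇒ step 4: BCACCBCACC ⇒ A·CC·D·CC·CC·A·CC·D·CC·CC
    B ↦ A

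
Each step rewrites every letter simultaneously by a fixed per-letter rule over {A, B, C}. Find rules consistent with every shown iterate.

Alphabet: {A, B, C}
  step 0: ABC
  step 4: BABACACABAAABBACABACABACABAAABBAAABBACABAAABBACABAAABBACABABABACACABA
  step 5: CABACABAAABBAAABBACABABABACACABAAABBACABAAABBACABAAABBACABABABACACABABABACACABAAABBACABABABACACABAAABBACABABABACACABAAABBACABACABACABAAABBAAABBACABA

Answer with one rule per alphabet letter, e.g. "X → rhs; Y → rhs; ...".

A->BA, B->CA, C->AAB

  step 4 ⇒ step 5: BABACACABAAABBACABACABACABAAABBAAABBACABAAABBACABAAABBACABABABACACABA ⇒ CA·BA·CA·BA·AAB·BA·AAB·BA·CA·BA·BA·BA·CA·CA·BA·AAB·BA·CA·BA·AAB·BA·CA·BA·AAB·BA·CA·BA·BA·BA·CA·CA·BA·BA·BA·CA·CA·BA·AAB·BA·CA·BA·BA·BA·CA·CA·BA·AAB·BA·CA·BA·BA·BA·CA·CA·BA·AAB·BA·CA·BA·CA·BA·CA·BA·AAB·BA·AAB·BA·CA·BA
    A ↦ BA
    B ↦ CA
    C ↦ AAB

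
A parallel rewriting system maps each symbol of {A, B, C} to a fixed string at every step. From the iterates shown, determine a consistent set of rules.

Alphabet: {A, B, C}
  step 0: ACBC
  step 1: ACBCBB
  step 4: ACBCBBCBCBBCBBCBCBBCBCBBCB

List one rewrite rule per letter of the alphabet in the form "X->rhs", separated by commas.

  step 0 ⇒ step 1: ACBC ⇒ AC·B·CB·B
    A ↦ AC
    B ↦ CB
    C ↦ B

A->AC, B->CB, C->B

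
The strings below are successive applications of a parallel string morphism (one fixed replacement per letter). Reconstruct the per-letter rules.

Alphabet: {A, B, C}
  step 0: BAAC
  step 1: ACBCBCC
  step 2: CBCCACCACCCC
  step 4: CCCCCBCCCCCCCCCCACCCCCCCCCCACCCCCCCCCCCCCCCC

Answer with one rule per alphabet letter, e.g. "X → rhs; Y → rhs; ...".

  step 1 ⇒ step 2: ACBCBCC ⇒ CB·CC·A·CC·A·CC·CC
    A ↦ CB
    B ↦ A
    C ↦ CC

A->CB, B->A, C->CC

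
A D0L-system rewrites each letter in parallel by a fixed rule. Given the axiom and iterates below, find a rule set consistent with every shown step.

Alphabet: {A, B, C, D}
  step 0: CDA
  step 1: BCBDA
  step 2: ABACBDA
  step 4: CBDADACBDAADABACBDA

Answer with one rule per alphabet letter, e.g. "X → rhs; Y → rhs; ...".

  step 1 ⇒ step 2: BCBDA ⇒ A·B·A·CB·DA
    A ↦ DA
    B ↦ A
    C ↦ B
    D ↦ CB

A->DA, B->A, C->B, D->CB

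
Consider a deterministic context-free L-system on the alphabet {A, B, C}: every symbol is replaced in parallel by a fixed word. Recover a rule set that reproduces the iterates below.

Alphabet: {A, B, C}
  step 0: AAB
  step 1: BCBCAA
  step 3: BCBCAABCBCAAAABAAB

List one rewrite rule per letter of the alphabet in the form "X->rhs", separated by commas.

A->BC, B->AA, C->B

  step 0 ⇒ step 1: AAB ⇒ BC·BC·AA
    A ↦ BC
    B ↦ AA
    C ↦ B  (constrained at step 1)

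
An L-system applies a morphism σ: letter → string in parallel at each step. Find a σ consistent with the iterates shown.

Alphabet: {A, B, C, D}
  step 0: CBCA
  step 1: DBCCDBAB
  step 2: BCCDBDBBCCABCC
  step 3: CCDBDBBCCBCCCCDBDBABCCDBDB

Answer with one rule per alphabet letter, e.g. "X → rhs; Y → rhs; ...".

  step 2 ⇒ step 3: BCCDBDBBCCABCC ⇒ CC·DB·DB·B·CC·B·CC·CC·DB·DB·AB·CC·DB·DB
    A ↦ AB
    B ↦ CC
    C ↦ DB
    D ↦ B

A->AB, B->CC, C->DB, D->B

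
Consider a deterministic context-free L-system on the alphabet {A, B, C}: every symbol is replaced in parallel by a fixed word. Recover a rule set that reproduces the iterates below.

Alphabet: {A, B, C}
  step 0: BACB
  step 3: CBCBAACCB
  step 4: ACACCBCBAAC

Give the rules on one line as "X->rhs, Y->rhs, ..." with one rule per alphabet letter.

A->CB, B->C, C->A

  step 3 ⇒ step 4: CBCBAACCB ⇒ A·C·A·C·CB·CB·A·A·C
    A ↦ CB
    B ↦ C
    C ↦ A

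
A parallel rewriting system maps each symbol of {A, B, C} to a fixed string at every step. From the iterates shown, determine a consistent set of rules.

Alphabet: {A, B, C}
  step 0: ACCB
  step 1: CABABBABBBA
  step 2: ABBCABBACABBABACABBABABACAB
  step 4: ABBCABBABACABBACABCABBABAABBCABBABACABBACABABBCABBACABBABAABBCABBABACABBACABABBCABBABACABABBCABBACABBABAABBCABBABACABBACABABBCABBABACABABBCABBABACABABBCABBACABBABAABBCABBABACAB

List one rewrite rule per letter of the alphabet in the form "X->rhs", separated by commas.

  step 1 ⇒ step 2: CABABBABBBA ⇒ ABB·CAB·BA·CAB·BA·BA·CAB·BA·BA·BA·CAB
    A ↦ CAB
    B ↦ BA
    C ↦ ABB

A->CAB, B->BA, C->ABB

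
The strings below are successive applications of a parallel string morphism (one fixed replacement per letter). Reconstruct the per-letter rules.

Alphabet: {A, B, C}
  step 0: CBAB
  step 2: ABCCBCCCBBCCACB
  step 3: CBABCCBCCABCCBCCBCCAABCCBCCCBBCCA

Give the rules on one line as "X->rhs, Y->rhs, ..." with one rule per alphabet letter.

  step 2 ⇒ step 3: ABCCBCCCBBCCACB ⇒ CB·A·BCC·BCC·A·BCC·BCC·BCC·A·A·BCC·BCC·CB·BCC·A
    A ↦ CB
    B ↦ A
    C ↦ BCC

A->CB, B->A, C->BCC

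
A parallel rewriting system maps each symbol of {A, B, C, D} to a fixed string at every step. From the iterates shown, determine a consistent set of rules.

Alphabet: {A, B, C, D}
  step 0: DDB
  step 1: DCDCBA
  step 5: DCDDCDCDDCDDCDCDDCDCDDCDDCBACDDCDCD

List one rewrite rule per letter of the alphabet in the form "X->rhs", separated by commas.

A->C, B->BA, C->D, D->DC

  step 0 ⇒ step 1: DDB ⇒ DC·DC·BA
    B ↦ BA
    D ↦ DC
    A ↦ C  (constrained at step 1)
    C ↦ D  (constrained at step 1)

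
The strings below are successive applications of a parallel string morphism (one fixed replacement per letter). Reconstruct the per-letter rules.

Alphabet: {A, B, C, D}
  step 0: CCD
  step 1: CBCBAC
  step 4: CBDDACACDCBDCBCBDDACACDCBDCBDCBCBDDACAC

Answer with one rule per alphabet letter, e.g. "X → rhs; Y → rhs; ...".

  step 0 ⇒ step 1: CCD ⇒ CB·CB·AC
    C ↦ CB
    D ↦ AC
    A ↦ D  (constrained at step 1)
    B ↦ DD  (constrained at step 1)

A->D, B->DD, C->CB, D->AC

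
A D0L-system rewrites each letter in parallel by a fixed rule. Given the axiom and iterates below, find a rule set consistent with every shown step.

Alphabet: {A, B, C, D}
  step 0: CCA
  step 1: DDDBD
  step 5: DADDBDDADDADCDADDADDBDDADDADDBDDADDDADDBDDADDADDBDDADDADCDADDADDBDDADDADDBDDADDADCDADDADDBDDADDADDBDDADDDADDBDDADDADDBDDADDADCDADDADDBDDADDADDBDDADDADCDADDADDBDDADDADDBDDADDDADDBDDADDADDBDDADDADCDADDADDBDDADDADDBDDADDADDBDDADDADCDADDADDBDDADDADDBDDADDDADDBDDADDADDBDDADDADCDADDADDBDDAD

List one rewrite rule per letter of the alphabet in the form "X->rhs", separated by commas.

A->DBD, B->C, C->D, D->DAD

  step 0 ⇒ step 1: CCA ⇒ D·D·DBD
    A ↦ DBD
    C ↦ D
    B ↦ C  (constrained at step 1)
    D ↦ DAD  (constrained at step 1)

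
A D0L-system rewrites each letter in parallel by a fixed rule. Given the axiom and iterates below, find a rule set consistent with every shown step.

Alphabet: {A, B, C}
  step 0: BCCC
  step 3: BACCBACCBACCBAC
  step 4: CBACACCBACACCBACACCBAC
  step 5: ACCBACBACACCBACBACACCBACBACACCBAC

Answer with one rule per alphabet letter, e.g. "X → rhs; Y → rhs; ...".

  step 4 ⇒ step 5: CBACACCBACACCBACACCBAC ⇒ AC·C·B·AC·B·AC·AC·C·B·AC·B·AC·AC·C·B·AC·B·AC·AC·C·B·AC
    A ↦ B
    B ↦ C
    C ↦ AC

A->B, B->C, C->AC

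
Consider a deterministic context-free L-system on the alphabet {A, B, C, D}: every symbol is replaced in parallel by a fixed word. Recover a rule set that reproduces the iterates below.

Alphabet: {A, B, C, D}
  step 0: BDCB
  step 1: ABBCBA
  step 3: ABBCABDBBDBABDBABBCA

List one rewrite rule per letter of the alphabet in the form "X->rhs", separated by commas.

  step 0 ⇒ step 1: BDCB ⇒ A·BBC·B·A
    B ↦ A
    C ↦ B
    D ↦ BBC
    A ↦ BDB  (constrained at step 1)

A->BDB, B->A, C->B, D->BBC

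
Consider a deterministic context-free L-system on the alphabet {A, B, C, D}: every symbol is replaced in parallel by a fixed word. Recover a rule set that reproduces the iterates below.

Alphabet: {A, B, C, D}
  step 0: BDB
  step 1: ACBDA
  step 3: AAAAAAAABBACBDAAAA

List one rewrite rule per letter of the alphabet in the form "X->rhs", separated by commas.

A->AA, B->A, C->BB, D->CBD

  step 0 ⇒ step 1: BDB ⇒ A·CBD·A
    B ↦ A
    D ↦ CBD
    A ↦ AA  (constrained at step 1)
    C ↦ BB  (constrained at step 1)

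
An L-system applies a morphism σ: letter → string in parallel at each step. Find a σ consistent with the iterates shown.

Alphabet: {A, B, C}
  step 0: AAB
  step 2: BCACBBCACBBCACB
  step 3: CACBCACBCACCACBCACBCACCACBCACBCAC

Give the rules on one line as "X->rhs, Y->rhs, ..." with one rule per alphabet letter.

  step 2 ⇒ step 3: BCACBBCACBBCACB ⇒ CAC·B·CAC·B·CAC·CAC·B·CAC·B·CAC·CAC·B·CAC·B·CAC
    A ↦ CAC
    B ↦ CAC
    C ↦ B

A->CAC, B->CAC, C->B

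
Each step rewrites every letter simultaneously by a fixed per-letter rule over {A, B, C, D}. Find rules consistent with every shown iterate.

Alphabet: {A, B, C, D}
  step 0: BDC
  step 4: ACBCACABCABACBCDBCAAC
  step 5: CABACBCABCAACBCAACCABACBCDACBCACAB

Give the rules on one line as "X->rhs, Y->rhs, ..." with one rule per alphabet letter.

  step 4 ⇒ step 5: ACBCACABCABACBCDBCAAC ⇒ CA·B·AC·B·CA·B·CA·AC·B·CA·AC·CA·B·AC·B·CD·AC·B·CA·CA·B
    A ↦ CA
    B ↦ AC
    C ↦ B
    D ↦ CD

A->CA, B->AC, C->B, D->CD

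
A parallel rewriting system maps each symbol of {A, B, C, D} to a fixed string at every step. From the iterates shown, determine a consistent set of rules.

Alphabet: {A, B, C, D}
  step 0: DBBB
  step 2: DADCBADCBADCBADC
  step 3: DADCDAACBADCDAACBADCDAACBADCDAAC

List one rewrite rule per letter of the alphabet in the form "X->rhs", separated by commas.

  step 2 ⇒ step 3: DADCBADCBADCBADC ⇒ DA·DC·DA·AC·BA·DC·DA·AC·BA·DC·DA·AC·BA·DC·DA·AC
    A ↦ DC
    B ↦ BA
    C ↦ AC
    D ↦ DA

A->DC, B->BA, C->AC, D->DA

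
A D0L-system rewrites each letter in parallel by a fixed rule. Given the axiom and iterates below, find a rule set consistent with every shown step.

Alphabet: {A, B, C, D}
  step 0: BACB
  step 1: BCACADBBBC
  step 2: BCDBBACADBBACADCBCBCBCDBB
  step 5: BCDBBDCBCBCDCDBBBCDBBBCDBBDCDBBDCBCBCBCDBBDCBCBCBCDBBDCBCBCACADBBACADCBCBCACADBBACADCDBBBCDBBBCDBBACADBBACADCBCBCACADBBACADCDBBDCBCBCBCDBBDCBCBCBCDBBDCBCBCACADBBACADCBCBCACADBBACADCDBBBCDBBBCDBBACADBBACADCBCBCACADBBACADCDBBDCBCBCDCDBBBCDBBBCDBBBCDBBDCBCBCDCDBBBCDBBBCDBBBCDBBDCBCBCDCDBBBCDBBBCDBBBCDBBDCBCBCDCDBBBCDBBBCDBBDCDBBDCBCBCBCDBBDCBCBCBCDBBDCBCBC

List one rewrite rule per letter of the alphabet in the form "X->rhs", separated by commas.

A->ACA, B->BC, C->DBB, D->DC

  step 1 ⇒ step 2: BCACADBBBC ⇒ BC·DBB·ACA·DBB·ACA·DC·BC·BC·BC·DBB
    A ↦ ACA
    B ↦ BC
    C ↦ DBB
    D ↦ DC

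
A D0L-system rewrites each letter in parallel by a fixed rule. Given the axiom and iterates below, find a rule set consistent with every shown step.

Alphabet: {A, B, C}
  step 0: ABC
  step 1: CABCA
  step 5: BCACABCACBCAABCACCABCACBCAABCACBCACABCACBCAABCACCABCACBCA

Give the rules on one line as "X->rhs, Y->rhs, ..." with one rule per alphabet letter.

  step 0 ⇒ step 1: ABC ⇒ C·A·BCA
    A ↦ C
    B ↦ A
    C ↦ BCA

A->C, B->A, C->BCA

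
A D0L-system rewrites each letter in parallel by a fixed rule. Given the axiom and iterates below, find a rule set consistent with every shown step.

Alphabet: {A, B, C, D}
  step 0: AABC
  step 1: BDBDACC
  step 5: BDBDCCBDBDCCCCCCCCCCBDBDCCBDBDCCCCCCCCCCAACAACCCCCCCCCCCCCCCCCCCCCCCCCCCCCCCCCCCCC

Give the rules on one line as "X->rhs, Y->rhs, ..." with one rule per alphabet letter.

A->BD, B->A, C->CC, D->AC

  step 0 ⇒ step 1: AABC ⇒ BD·BD·A·CC
    A ↦ BD
    B ↦ A
    C ↦ CC
    D ↦ AC  (constrained at step 1)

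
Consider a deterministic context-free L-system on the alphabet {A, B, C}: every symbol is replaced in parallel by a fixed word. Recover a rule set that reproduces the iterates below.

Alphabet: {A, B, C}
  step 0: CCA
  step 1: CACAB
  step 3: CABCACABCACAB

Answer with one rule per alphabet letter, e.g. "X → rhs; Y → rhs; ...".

A->B, B->CA, C->CA

  step 0 ⇒ step 1: CCA ⇒ CA·CA·B
    A ↦ B
    C ↦ CA
    B ↦ CA  (constrained at step 1)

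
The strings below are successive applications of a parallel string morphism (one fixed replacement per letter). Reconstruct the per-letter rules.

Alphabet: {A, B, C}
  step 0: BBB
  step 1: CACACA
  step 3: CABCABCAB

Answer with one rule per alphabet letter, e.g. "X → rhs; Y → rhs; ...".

A->C, B->CA, C->B

  step 0 ⇒ step 1: BBB ⇒ CA·CA·CA
    B ↦ CA
    A ↦ C  (constrained at step 1)
    C ↦ B  (constrained at step 1)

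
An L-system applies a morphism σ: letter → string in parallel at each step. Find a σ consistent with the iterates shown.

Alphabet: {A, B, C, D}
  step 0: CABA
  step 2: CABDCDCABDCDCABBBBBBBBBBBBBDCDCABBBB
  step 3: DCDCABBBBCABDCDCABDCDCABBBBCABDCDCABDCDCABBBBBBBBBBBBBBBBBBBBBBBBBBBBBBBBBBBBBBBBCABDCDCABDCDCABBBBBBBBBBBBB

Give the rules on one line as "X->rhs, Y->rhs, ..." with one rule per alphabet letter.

A->CAB, B->BBB, C->DCD, D->CAB

  step 2 ⇒ step 3: CABDCDCABDCDCABBBBBBBBBBBBBDCDCABBBB ⇒ DCD·CAB·BBB·CAB·DCD·CAB·DCD·CAB·BBB·CAB·DCD·CAB·DCD·CAB·BBB·BBB·BBB·BBB·BBB·BBB·BBB·BBB·BBB·BBB·BBB·BBB·BBB·CAB·DCD·CAB·DCD·CAB·BBB·BBB·BBB·BBB
    A ↦ CAB
    B ↦ BBB
    C ↦ DCD
    D ↦ CAB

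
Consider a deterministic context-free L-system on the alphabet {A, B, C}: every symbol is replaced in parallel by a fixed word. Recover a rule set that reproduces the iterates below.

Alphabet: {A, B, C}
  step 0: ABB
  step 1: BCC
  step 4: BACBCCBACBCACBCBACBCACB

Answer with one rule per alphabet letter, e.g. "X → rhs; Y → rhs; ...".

  step 0 ⇒ step 1: ABB ⇒ B·C·C
    A ↦ B
    B ↦ C
    C ↦ ACB  (constrained at step 1)

A->B, B->C, C->ACB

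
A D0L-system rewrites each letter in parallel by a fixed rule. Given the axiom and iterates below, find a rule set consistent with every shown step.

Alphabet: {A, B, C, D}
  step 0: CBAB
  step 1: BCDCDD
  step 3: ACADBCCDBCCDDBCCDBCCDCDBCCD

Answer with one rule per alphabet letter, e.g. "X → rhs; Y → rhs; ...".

  step 0 ⇒ step 1: CBAB ⇒ BC·D·CD·D
    A ↦ CD
    B ↦ D
    C ↦ BC
    D ↦ ACA  (constrained at step 1)

A->CD, B->D, C->BC, D->ACA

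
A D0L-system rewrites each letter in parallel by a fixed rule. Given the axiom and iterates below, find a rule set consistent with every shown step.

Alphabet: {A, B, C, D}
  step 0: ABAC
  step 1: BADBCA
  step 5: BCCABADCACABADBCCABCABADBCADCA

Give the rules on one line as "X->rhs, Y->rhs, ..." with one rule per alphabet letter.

A->B, B->AD, C->CA, D->C

  step 0 ⇒ step 1: ABAC ⇒ B·AD·B·CA
    A ↦ B
    B ↦ AD
    C ↦ CA
    D ↦ C  (constrained at step 1)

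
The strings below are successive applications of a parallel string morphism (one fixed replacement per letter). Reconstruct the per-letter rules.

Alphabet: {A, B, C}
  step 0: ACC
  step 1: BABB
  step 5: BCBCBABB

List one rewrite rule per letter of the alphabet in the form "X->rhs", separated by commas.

  step 0 ⇒ step 1: ACC ⇒ BA·B·B
    A ↦ BA
    C ↦ B
    B ↦ C  (constrained at step 1)

A->BA, B->C, C->B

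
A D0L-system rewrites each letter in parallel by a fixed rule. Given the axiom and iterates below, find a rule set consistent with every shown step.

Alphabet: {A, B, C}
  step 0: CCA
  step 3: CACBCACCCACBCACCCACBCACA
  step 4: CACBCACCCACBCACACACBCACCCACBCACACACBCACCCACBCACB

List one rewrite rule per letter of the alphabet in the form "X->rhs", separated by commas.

A->CB, B->CC, C->CA

  step 3 ⇒ step 4: CACBCACCCACBCACCCACBCACA ⇒ CA·CB·CA·CC·CA·CB·CA·CA·CA·CB·CA·CC·CA·CB·CA·CA·CA·CB·CA·CC·CA·CB·CA·CB
    A ↦ CB
    B ↦ CC
    C ↦ CA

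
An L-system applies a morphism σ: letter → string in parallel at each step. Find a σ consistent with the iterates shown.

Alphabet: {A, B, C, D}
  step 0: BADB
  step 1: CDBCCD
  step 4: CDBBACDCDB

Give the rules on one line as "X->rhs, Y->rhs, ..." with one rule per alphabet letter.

  step 0 ⇒ step 1: BADB ⇒ CD·B·C·CD
    A ↦ B
    B ↦ CD
    D ↦ C
    C ↦ A  (constrained at step 1)

A->B, B->CD, C->A, D->C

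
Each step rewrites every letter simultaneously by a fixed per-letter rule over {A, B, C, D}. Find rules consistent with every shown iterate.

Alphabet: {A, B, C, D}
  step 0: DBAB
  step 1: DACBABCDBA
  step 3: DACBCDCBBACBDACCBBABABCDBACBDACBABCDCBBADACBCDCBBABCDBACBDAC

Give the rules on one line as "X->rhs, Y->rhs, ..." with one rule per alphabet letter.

A->BCD, B->BA, C->CB, D->DAC

  step 0 ⇒ step 1: DBAB ⇒ DAC·BA·BCD·BA
    A ↦ BCD
    B ↦ BA
    D ↦ DAC
    C ↦ CB  (constrained at step 1)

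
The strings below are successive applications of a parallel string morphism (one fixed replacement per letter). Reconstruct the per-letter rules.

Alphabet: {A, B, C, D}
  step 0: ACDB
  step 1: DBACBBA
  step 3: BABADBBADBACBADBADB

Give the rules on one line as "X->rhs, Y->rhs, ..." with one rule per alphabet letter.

A->D, B->BA, C->BAC, D->B

  step 0 ⇒ step 1: ACDB ⇒ D·BAC·B·BA
    A ↦ D
    B ↦ BA
    C ↦ BAC
    D ↦ B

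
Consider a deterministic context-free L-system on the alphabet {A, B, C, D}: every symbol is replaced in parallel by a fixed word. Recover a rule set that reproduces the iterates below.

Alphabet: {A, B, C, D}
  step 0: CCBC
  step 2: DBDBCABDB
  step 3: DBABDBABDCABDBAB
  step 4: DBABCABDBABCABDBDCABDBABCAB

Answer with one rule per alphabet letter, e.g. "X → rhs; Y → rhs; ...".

  step 3 ⇒ step 4: DBABDBABDCABDBAB ⇒ DB·AB·C·AB·DB·AB·C·AB·DB·D·C·AB·DB·AB·C·AB
    A ↦ C
    B ↦ AB
    C ↦ D
    D ↦ DB

A->C, B->AB, C->D, D->DB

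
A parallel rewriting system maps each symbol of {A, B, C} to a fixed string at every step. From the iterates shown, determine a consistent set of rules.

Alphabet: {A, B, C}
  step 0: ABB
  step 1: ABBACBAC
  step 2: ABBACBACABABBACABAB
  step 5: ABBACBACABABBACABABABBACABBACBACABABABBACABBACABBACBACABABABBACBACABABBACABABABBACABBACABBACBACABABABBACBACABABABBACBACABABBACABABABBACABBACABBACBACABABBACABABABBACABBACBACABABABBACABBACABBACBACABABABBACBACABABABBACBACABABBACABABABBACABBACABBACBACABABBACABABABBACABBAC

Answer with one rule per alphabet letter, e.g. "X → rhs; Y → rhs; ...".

  step 1 ⇒ step 2: ABBACBAC ⇒ AB·BAC·BAC·AB·AB·BAC·AB·AB
    A ↦ AB
    B ↦ BAC
    C ↦ AB

A->AB, B->BAC, C->AB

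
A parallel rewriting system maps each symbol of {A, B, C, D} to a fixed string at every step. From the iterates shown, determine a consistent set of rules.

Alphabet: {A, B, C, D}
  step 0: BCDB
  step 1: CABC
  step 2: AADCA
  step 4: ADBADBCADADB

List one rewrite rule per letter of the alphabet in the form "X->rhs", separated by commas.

  step 1 ⇒ step 2: CABC ⇒ A·AD·C·A
    A ↦ AD
    B ↦ C
    C ↦ A
  step 0 ⇒ step 1: BCDB ⇒ C·A·B·C
    D ↦ B

A->AD, B->C, C->A, D->B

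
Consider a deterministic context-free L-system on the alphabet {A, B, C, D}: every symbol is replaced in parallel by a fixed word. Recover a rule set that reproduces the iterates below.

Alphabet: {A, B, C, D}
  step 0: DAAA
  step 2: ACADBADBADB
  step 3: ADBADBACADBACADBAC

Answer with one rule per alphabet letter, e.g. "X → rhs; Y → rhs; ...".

  step 2 ⇒ step 3: ACADBADBADB ⇒ AD·B·AD·B·AC·AD·B·AC·AD·B·AC
    A ↦ AD
    B ↦ AC
    C ↦ B
    D ↦ B

A->AD, B->AC, C->B, D->B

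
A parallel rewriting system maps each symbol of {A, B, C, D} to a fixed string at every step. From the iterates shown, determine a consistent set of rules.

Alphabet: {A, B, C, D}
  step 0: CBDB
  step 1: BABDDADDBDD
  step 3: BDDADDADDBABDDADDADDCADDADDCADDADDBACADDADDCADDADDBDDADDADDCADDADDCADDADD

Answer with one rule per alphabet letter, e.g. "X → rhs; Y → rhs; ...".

A->C, B->BDD, C->BA, D->ADD

  step 0 ⇒ step 1: CBDB ⇒ BA·BDD·ADD·BDD
    B ↦ BDD
    C ↦ BA
    D ↦ ADD
    A ↦ C  (constrained at step 1)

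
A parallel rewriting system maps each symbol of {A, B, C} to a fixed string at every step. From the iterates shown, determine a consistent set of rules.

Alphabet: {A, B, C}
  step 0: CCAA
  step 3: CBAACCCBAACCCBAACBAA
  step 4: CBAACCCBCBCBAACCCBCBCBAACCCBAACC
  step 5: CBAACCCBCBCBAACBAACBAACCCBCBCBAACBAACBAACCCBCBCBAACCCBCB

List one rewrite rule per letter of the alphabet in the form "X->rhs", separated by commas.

  step 4 ⇒ step 5: CBAACCCBCBCBAACCCBCBCBAACCCBAACC ⇒ CB·AA·C·C·CB·CB·CB·AA·CB·AA·CB·AA·C·C·CB·CB·CB·AA·CB·AA·CB·AA·C·C·CB·CB·CB·AA·C·C·CB·CB
    A ↦ C
    B ↦ AA
    C ↦ CB

A->C, B->AA, C->CB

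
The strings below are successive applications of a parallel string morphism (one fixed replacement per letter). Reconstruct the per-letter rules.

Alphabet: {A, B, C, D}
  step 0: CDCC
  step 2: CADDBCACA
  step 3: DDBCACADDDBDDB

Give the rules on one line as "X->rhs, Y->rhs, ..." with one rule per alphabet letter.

A->DB, B->D, C->D, D->CA

  step 2 ⇒ step 3: CADDBCACA ⇒ D·DB·CA·CA·D·D·DB·D·DB
    A ↦ DB
    B ↦ D
    C ↦ D
    D ↦ CA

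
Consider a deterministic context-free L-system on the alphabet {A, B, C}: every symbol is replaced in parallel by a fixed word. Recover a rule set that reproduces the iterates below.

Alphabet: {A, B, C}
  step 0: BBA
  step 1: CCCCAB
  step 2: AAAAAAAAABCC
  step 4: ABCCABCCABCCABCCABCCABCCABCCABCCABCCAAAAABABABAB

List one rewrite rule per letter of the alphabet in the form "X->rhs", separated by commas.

A->AB, B->CC, C->AA

  step 1 ⇒ step 2: CCCCAB ⇒ AA·AA·AA·AA·AB·CC
    A ↦ AB
    B ↦ CC
    C ↦ AA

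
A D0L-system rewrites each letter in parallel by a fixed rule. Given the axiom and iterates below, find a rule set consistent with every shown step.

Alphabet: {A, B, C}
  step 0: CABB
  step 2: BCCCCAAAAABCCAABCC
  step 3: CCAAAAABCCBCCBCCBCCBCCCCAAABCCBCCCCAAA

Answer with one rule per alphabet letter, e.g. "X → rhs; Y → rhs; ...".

A->BCC, B->CCA, C->A

  step 2 ⇒ step 3: BCCCCAAAAABCCAABCC ⇒ CCA·A·A·A·A·BCC·BCC·BCC·BCC·BCC·CCA·A·A·BCC·BCC·CCA·A·A
    A ↦ BCC
    B ↦ CCA
    C ↦ A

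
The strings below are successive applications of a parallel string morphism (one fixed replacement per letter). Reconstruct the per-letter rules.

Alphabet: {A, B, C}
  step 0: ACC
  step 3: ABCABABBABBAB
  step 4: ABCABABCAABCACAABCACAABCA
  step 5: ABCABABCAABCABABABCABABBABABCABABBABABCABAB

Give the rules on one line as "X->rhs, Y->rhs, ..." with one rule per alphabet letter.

A->AB, B->CA, C->B

  step 4 ⇒ step 5: ABCABABCAABCACAABCACAABCA ⇒ AB·CA·B·AB·CA·AB·CA·B·AB·AB·CA·B·AB·B·AB·AB·CA·B·AB·B·AB·AB·CA·B·AB
    A ↦ AB
    B ↦ CA
    C ↦ B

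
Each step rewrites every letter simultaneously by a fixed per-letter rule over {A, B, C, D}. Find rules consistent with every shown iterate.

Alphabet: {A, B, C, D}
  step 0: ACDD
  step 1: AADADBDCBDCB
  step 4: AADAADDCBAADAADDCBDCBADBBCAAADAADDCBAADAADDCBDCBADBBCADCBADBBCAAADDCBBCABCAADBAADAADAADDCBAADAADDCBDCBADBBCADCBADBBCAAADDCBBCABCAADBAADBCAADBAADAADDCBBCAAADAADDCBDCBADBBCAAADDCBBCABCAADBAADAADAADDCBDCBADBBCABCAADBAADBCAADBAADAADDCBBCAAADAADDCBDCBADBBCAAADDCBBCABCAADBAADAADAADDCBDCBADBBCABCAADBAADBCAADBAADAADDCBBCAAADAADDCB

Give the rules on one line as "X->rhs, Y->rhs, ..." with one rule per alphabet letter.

  step 0 ⇒ step 1: ACDD ⇒ AAD·ADB·DCB·DCB
    A ↦ AAD
    C ↦ ADB
    D ↦ DCB
    B ↦ BCA  (constrained at step 1)

A->AAD, B->BCA, C->ADB, D->DCB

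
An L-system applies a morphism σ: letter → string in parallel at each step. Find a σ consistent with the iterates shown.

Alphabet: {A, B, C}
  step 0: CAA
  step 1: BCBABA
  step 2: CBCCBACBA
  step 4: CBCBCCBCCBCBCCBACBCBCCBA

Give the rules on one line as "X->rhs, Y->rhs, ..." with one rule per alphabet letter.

  step 1 ⇒ step 2: BCBABA ⇒ C·BC·C·BA·C·BA
    A ↦ BA
    B ↦ C
    C ↦ BC

A->BA, B->C, C->BC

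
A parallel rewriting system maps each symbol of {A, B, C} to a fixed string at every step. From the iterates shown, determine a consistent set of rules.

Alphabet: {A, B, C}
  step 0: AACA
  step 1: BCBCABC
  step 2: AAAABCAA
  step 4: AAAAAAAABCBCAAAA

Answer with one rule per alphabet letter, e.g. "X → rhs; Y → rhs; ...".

  step 1 ⇒ step 2: BCBCABC ⇒ A·A·A·A·BC·A·A
    A ↦ BC
    B ↦ A
    C ↦ A

A->BC, B->A, C->A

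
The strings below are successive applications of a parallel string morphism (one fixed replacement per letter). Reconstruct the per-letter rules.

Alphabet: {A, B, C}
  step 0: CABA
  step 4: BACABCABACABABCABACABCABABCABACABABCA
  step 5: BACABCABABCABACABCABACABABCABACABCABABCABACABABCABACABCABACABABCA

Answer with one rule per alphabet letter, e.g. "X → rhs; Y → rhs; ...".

  step 4 ⇒ step 5: BACABCABACABABCABACABCABABCABACABABCA ⇒ BA·CA·B·CA·BA·B·CA·BA·CA·B·CA·BA·CA·BA·B·CA·BA·CA·B·CA·BA·B·CA·BA·CA·BA·B·CA·BA·CA·B·CA·BA·CA·BA·B·CA
    A ↦ CA
    B ↦ BA
    C ↦ B

A->CA, B->BA, C->B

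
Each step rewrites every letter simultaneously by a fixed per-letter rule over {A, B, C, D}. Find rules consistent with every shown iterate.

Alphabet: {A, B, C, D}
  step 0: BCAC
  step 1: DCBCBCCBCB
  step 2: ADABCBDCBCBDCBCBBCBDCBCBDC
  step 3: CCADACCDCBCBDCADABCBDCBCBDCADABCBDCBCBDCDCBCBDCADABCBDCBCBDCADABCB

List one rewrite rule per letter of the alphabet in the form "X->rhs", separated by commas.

  step 2 ⇒ step 3: ADABCBDCBCBDCBCBBCBDCBCBDC ⇒ CC·ADA·CC·DC·BCB·DC·ADA·BCB·DC·BCB·DC·ADA·BCB·DC·BCB·DC·DC·BCB·DC·ADA·BCB·DC·BCB·DC·ADA·BCB
    A ↦ CC
    B ↦ DC
    C ↦ BCB
    D ↦ ADA

A->CC, B->DC, C->BCB, D->ADA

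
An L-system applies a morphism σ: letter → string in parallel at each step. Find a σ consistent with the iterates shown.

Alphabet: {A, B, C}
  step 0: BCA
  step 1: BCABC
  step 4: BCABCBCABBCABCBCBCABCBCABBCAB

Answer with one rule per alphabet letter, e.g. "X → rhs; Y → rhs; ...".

  step 0 ⇒ step 1: BCA ⇒ BC·AB·C
    A ↦ C
    B ↦ BC
    C ↦ AB

A->C, B->BC, C->AB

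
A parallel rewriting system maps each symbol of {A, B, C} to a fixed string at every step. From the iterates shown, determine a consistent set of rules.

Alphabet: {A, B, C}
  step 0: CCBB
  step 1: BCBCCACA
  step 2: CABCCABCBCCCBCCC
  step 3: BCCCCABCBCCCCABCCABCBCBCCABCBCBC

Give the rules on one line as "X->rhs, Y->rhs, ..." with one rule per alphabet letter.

A->CC, B->CA, C->BC

  step 2 ⇒ step 3: CABCCABCBCCCBCCC ⇒ BC·CC·CA·BC·BC·CC·CA·BC·CA·BC·BC·BC·CA·BC·BC·BC
    A ↦ CC
    B ↦ CA
    C ↦ BC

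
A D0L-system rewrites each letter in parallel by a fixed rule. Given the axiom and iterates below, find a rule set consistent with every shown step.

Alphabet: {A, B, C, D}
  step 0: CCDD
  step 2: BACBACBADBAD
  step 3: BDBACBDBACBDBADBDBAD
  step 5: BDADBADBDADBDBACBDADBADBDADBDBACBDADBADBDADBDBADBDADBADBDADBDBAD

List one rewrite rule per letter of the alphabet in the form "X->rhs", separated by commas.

  step 2 ⇒ step 3: BACBACBADBAD ⇒ BD·B·AC·BD·B·AC·BD·B·AD·BD·B·AD
    A ↦ B
    B ↦ BD
    C ↦ AC
    D ↦ AD

A->B, B->BD, C->AC, D->AD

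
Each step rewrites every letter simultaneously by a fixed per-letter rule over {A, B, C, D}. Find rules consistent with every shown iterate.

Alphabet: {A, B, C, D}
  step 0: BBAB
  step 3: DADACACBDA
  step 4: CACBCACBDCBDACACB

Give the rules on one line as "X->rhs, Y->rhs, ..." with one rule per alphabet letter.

A->CB, B->A, C->D, D->CA

  step 3 ⇒ step 4: DADACACBDA ⇒ CA·CB·CA·CB·D·CB·D·A·CA·CB
    A ↦ CB
    B ↦ A
    C ↦ D
    D ↦ CA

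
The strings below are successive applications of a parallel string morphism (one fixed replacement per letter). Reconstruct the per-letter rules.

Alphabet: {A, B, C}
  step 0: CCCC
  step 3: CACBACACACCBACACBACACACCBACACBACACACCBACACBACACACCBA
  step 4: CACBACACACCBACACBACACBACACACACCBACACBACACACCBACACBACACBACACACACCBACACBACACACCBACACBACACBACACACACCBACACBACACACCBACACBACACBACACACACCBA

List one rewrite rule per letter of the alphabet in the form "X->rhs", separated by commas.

  step 3 ⇒ step 4: CACBACACACCBACACBACACACCBACACBACACACCBACACBACACACCBA ⇒ CA·CBA·CA·CAC·CBA·CA·CBA·CA·CBA·CA·CA·CAC·CBA·CA·CBA·CA·CAC·CBA·CA·CBA·CA·CBA·CA·CA·CAC·CBA·CA·CBA·CA·CAC·CBA·CA·CBA·CA·CBA·CA·CA·CAC·CBA·CA·CBA·CA·CAC·CBA·CA·CBA·CA·CBA·CA·CA·CAC·CBA
    A ↦ CBA
    B ↦ CAC
    C ↦ CA

A->CBA, B->CAC, C->CA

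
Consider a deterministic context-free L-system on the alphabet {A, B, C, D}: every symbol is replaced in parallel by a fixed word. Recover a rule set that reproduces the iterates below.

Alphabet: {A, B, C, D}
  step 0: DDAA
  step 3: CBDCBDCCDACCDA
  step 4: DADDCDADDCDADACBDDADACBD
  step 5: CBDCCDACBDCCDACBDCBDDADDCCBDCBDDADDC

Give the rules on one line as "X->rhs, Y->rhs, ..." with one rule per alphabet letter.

A->BD, B->DD, C->DA, D->C

  step 4 ⇒ step 5: DADDCDADDCDADACBDDADACBD ⇒ C·BD·C·C·DA·C·BD·C·C·DA·C·BD·C·BD·DA·DD·C·C·BD·C·BD·DA·DD·C
    A ↦ BD
    B ↦ DD
    C ↦ DA
    D ↦ C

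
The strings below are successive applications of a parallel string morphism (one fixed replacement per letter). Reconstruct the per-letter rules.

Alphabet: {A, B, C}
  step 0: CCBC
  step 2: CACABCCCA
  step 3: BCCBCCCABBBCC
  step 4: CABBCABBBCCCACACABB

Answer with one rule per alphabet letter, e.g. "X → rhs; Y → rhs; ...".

  step 3 ⇒ step 4: BCCBCCCABBBCC ⇒ CA·B·B·CA·B·B·B·CC·CA·CA·CA·B·B
    A ↦ CC
    B ↦ CA
    C ↦ B

A->CC, B->CA, C->B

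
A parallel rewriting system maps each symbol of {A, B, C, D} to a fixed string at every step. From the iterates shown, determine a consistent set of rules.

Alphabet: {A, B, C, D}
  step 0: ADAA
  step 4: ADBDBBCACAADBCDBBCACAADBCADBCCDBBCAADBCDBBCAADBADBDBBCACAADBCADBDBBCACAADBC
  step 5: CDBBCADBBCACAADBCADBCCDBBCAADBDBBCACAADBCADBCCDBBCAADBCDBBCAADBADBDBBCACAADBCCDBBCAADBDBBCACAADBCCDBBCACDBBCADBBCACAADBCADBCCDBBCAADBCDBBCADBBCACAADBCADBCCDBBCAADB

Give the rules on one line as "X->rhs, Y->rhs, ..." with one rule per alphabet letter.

A->C, B->CA, C->ADB, D->DBB

  step 4 ⇒ step 5: ADBDBBCACAADBCDBBCACAADBCADBCCDBBCAADBCDBBCAADBADBDBBCACAADBCADBDBBCACAADBC ⇒ C·DBB·CA·DBB·CA·CA·ADB·C·ADB·C·C·DBB·CA·ADB·DBB·CA·CA·ADB·C·ADB·C·C·DBB·CA·ADB·C·DBB·CA·ADB·ADB·DBB·CA·CA·ADB·C·C·DBB·CA·ADB·DBB·CA·CA·ADB·C·C·DBB·CA·C·DBB·CA·DBB·CA·CA·ADB·C·ADB·C·C·DBB·CA·ADB·C·DBB·CA·DBB·CA·CA·ADB·C·ADB·C·C·DBB·CA·ADB
    A ↦ C
    B ↦ CA
    C ↦ ADB
    D ↦ DBB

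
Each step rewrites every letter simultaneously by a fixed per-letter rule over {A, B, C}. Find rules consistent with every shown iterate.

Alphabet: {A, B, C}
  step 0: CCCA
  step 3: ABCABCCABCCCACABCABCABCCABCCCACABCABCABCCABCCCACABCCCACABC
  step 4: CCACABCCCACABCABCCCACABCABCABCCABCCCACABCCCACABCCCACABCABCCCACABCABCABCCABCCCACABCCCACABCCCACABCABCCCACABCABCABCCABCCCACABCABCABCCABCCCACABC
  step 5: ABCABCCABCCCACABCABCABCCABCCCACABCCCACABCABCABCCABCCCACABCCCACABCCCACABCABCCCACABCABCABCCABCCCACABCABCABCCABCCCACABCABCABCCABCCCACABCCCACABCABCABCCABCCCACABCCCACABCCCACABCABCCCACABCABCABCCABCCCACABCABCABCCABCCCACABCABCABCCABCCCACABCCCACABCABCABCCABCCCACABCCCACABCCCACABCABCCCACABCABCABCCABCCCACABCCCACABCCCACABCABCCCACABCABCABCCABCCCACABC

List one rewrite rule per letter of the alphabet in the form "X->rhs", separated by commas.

  step 4 ⇒ step 5: CCACABCCCACABCABCCCACABCABCABCCABCCCACABCCCACABCCCACABCABCCCACABCABCABCCABCCCACABCCCACABCCCACABCABCCCACABCABCABCCABCCCACABCABCABCCABCCCACABC ⇒ ABC·ABC·C·ABC·C·CAC·ABC·ABC·ABC·C·ABC·C·CAC·ABC·C·CAC·ABC·ABC·ABC·C·ABC·C·CAC·ABC·C·CAC·ABC·C·CAC·ABC·ABC·C·CAC·ABC·ABC·ABC·C·ABC·C·CAC·ABC·ABC·ABC·C·ABC·C·CAC·ABC·ABC·ABC·C·ABC·C·CAC·ABC·C·CAC·ABC·ABC·ABC·C·ABC·C·CAC·ABC·C·CAC·ABC·C·CAC·ABC·ABC·C·CAC·ABC·ABC·ABC·C·ABC·C·CAC·ABC·ABC·ABC·C·ABC·C·CAC·ABC·ABC·ABC·C·ABC·C·CAC·ABC·C·CAC·ABC·ABC·ABC·C·ABC·C·CAC·ABC·C·CAC·ABC·C·CAC·ABC·ABC·C·CAC·ABC·ABC·ABC·C·ABC·C·CAC·ABC·C·CAC·ABC·C·CAC·ABC·ABC·C·CAC·ABC·ABC·ABC·C·ABC·C·CAC·ABC
    A ↦ C
    B ↦ CAC
    C ↦ ABC

A->C, B->CAC, C->ABC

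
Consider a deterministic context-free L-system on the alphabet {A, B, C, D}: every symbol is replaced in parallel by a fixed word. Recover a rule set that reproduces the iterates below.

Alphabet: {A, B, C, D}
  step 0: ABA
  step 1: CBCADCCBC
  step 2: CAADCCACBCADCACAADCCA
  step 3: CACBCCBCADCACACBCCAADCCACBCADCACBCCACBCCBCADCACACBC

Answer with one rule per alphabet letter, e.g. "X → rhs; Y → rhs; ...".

A->CBC, B->ADC, C->CA, D->AD

  step 2 ⇒ step 3: CAADCCACBCADCACAADCCA ⇒ CA·CBC·CBC·AD·CA·CA·CBC·CA·ADC·CA·CBC·AD·CA·CBC·CA·CBC·CBC·AD·CA·CA·CBC
    A ↦ CBC
    B ↦ ADC
    C ↦ CA
    D ↦ AD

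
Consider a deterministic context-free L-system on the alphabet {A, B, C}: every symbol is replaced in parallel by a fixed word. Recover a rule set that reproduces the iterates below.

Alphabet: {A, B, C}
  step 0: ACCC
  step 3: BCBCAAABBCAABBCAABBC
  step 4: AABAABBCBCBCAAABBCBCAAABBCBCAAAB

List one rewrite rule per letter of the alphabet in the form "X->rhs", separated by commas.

  step 3 ⇒ step 4: BCBCAAABBCAABBCAABBC ⇒ A·AB·A·AB·BC·BC·BC·A·A·AB·BC·BC·A·A·AB·BC·BC·A·A·AB
    A ↦ BC
    B ↦ A
    C ↦ AB

A->BC, B->A, C->AB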